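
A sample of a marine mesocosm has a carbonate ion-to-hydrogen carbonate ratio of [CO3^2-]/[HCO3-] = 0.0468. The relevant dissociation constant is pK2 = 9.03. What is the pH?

pH = 7.70

From K2 = [H⁺][CO3^2-]/[HCO3-]:  pH = pK2 + log₁₀([CO3^2-]/[HCO3-])
log₁₀(0.0468) = -1.330
pH = 9.03 + (-1.330) = 7.70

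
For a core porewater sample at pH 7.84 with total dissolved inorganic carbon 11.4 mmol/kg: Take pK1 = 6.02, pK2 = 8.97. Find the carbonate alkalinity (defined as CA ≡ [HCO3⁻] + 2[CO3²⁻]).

CA = [HCO3⁻] + 2[CO3²⁻] = (α₁ + 2α₂)·DIC
At pH 7.84: [H⁺]/K1 = 10^-1.82 = 0.015136, K2/[H⁺] = 10^-1.13 = 0.074131
α₁ = 1/(1 + 0.015136 + 0.074131) = 1/1.0893 = 0.9180; α₂ = α₁·K2/[H⁺] = 0.06806
α₁ + 2α₂ = 1.0542
CA = 1.0542 × 11.4 = 12.0 mmol/kg

CA = 12.0 mmol/kg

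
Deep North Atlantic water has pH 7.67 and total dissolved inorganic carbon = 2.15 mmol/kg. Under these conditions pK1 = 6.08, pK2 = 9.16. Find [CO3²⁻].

α₂ = 1 / (1 + [H⁺]/K2 + [H⁺]²/(K1K2)) = 1 / (1 + 10^+1.49 + 10^-0.10)
   = 1 / (1 + 30.903 + 0.79433) = 1/32.697 = 0.03058
[CO3²⁻] = α₂ × DIC = 0.03058 × 2.15 = 0.0658 mmol/kg

[CO3²⁻] = 0.0658 mmol/kg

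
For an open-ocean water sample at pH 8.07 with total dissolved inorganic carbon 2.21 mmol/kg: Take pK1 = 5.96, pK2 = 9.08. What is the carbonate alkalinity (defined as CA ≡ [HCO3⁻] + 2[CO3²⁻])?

CA = 2.39 mmol/kg

CA = [HCO3⁻] + 2[CO3²⁻] = (α₁ + 2α₂)·DIC
At pH 8.07: [H⁺]/K1 = 10^-2.11 = 0.0077625, K2/[H⁺] = 10^-1.01 = 0.097724
α₁ = 1/(1 + 0.0077625 + 0.097724) = 1/1.1055 = 0.9046; α₂ = α₁·K2/[H⁺] = 0.08840
α₁ + 2α₂ = 1.0814
CA = 1.0814 × 2.21 = 2.39 mmol/kg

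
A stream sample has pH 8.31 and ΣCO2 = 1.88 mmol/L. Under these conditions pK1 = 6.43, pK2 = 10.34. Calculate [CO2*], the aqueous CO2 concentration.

[CO2*] = 0.0242 mmol/L

α₀ = 1 / (1 + K1/[H⁺] + K1K2/[H⁺]²) = 1 / (1 + 10^+1.88 + 10^-0.15)
   = 1 / (1 + 75.858 + 0.70795) = 1/77.566 = 0.01289
[CO2*] = α₀ × DIC = 0.01289 × 1.88 = 0.0242 mmol/L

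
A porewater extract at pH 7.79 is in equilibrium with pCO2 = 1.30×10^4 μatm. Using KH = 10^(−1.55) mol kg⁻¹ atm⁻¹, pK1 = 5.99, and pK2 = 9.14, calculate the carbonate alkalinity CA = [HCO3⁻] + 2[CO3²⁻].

CA = 25.2 mmol/kg

[CO2*] = KH · pCO2 = 10^(−1.55) × 1.30×10^4×10^-6 = 3.664×10^-4 mol/kg
α₀ = 1/(1 + K1/[H⁺] + K1K2/[H⁺]²) = 1/(1 + 10^+1.80 + 10^+0.45) = 0.01494
DIC = [CO2*]/α₀ = 3.664×10^-4 / 0.01494 = 24.52 mmol/kg
CA = (α₁ + 2α₂)·DIC = (0.9429 + 2×0.04212) × 24.52 = 25.2 mmol/kg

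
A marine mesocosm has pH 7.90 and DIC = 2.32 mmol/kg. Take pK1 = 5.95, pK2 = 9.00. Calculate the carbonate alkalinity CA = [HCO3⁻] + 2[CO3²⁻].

CA = 2.47 mmol/kg

CA = [HCO3⁻] + 2[CO3²⁻] = (α₁ + 2α₂)·DIC
At pH 7.90: [H⁺]/K1 = 10^-1.95 = 0.011220, K2/[H⁺] = 10^-1.10 = 0.079433
α₁ = 1/(1 + 0.011220 + 0.079433) = 1/1.0907 = 0.9169; α₂ = α₁·K2/[H⁺] = 0.07283
α₁ + 2α₂ = 1.0625
CA = 1.0625 × 2.32 = 2.47 mmol/kg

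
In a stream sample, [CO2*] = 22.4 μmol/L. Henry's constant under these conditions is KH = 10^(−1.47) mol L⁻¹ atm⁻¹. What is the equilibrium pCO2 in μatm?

KH = 10^(−1.47) = 3.388×10^-2 mol L⁻¹ atm⁻¹
pCO2 = [CO2*]/KH = 22.4×10^-6 / 3.388×10^-2 = 6.61×10^-4 atm = 661 μatm

pCO2 = 661 μatm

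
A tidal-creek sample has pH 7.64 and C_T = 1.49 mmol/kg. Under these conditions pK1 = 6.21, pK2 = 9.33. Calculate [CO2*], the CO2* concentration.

[CO2*] = 0.0523 mmol/kg

α₀ = 1 / (1 + K1/[H⁺] + K1K2/[H⁺]²) = 1 / (1 + 10^+1.43 + 10^-0.26)
   = 1 / (1 + 26.915 + 0.54954) = 1/28.465 = 0.03513
[CO2*] = α₀ × DIC = 0.03513 × 1.49 = 0.0523 mmol/kg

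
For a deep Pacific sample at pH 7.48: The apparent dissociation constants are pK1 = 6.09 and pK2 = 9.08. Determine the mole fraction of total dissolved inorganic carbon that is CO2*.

α₀ = 0.0382

α₀ = 1 / (1 + K1/[H⁺] + K1K2/[H⁺]²) = 1 / (1 + 10^+1.39 + 10^-0.21)
   = 1 / (1 + 24.547 + 0.61660) = 1/26.164 = 0.03822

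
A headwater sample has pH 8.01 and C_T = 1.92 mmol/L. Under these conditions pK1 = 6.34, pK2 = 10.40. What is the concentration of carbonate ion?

α₂ = 1 / (1 + [H⁺]/K2 + [H⁺]²/(K1K2)) = 1 / (1 + 10^+2.39 + 10^+0.72)
   = 1 / (1 + 245.47 + 5.2481) = 1/251.72 = 0.003973
[CO3²⁻] = α₂ × DIC = 0.003973 × 1.92 = 0.00763 mmol/L = 7.63 μmol/L

[CO3²⁻] = 7.63 μmol/L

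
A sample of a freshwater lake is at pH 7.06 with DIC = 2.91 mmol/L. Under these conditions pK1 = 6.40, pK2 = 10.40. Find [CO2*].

[CO2*] = 0.522 mmol/L

α₀ = 1 / (1 + K1/[H⁺] + K1K2/[H⁺]²) = 1 / (1 + 10^+0.66 + 10^-2.68)
   = 1 / (1 + 4.5709 + 0.0020893) = 1/5.5730 = 0.1794
[CO2*] = α₀ × DIC = 0.1794 × 2.91 = 0.522 mmol/L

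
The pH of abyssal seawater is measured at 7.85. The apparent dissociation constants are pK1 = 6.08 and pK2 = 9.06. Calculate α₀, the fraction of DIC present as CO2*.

α₀ = 1 / (1 + K1/[H⁺] + K1K2/[H⁺]²) = 1 / (1 + 10^+1.77 + 10^+0.56)
   = 1 / (1 + 58.884 + 3.6308) = 1/63.515 = 0.01574

α₀ = 0.0157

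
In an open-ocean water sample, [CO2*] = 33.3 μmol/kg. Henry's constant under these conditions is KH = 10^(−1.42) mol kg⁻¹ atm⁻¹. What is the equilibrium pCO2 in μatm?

KH = 10^(−1.42) = 3.802×10^-2 mol kg⁻¹ atm⁻¹
pCO2 = [CO2*]/KH = 33.3×10^-6 / 3.802×10^-2 = 8.76×10^-4 atm = 876 μatm

pCO2 = 876 μatm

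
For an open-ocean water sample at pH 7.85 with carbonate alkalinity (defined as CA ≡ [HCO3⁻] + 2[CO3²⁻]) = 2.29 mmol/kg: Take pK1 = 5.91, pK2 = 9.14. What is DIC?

CA = [HCO3⁻] + 2[CO3²⁻] = (α₁ + 2α₂)·DIC
At pH 7.85: [H⁺]/K1 = 10^-1.94 = 0.011482, K2/[H⁺] = 10^-1.29 = 0.051286
α₁ = 1/(1 + 0.011482 + 0.051286) = 1/1.0628 = 0.9409; α₂ = α₁·K2/[H⁺] = 0.04826
α₁ + 2α₂ = 1.0375
DIC = CA / (α₁ + 2α₂) = 2.29 / 1.0375 = 2.21 mmol/kg

DIC = 2.21 mmol/kg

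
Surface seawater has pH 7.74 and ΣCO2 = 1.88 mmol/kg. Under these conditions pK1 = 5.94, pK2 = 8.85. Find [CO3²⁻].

[CO3²⁻] = 0.133 mmol/kg

α₂ = 1 / (1 + [H⁺]/K2 + [H⁺]²/(K1K2)) = 1 / (1 + 10^+1.11 + 10^-0.69)
   = 1 / (1 + 12.882 + 0.20417) = 1/14.087 = 0.07099
[CO3²⁻] = α₂ × DIC = 0.07099 × 1.88 = 0.133 mmol/kg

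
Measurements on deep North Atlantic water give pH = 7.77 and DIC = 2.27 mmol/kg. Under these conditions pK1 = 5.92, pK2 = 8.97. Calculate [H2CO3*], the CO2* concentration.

[CO2*] = 0.0298 mmol/kg

α₀ = 1 / (1 + K1/[H⁺] + K1K2/[H⁺]²) = 1 / (1 + 10^+1.85 + 10^+0.65)
   = 1 / (1 + 70.795 + 4.4668) = 1/76.261 = 0.01311
[CO2*] = α₀ × DIC = 0.01311 × 2.27 = 0.0298 mmol/kg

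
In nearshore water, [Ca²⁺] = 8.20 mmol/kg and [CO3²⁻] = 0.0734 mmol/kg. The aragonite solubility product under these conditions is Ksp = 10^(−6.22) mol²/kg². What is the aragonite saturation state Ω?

Ksp = 10^(−6.22) = 6.026×10^-7
Ω = [Ca²⁺][CO3²⁻]/Ksp = (8.20×10^-3)(0.0734×10^-3) / 6.026×10^-7 = 0.999

Ω = 0.999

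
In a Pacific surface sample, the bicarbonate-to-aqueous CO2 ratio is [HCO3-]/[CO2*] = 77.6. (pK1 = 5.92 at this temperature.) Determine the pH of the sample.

pH = 7.81

From K1 = [H⁺][HCO3-]/[CO2*]:  pH = pK1 + log₁₀([HCO3-]/[CO2*])
log₁₀(77.6) = +1.890
pH = 5.92 + (+1.890) = 7.81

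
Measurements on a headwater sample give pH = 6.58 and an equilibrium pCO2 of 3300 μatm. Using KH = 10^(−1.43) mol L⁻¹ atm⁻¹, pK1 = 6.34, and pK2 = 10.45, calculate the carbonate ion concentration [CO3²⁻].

[CO2*] = KH · pCO2 = 10^(−1.43) × 3300×10^-6 = 1.226×10^-4 mol/L
α₀ = 1/(1 + K1/[H⁺] + K1K2/[H⁺]²) = 1/(1 + 10^+0.24 + 10^-3.63) = 0.3652
DIC = [CO2*]/α₀ = 1.226×10^-4 / 0.3652 = 0.3357 mmol/L
[CO3²⁻] = α₂·DIC; α₂ = 8.562×10^-5, so [CO3²⁻] = 8.562×10^-5 × 0.3357 = 2.87×10^-5 mmol/L = 0.0287 μmol/L

[CO3²⁻] = 0.0287 μmol/L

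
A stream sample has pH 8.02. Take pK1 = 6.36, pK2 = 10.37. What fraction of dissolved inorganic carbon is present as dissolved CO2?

α₀ = 1 / (1 + K1/[H⁺] + K1K2/[H⁺]²) = 1 / (1 + 10^+1.66 + 10^-0.69)
   = 1 / (1 + 45.709 + 0.20417) = 1/46.913 = 0.02132

α₀ = 0.0213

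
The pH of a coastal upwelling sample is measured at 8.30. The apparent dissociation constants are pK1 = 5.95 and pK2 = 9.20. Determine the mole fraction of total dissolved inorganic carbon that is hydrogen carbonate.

α₁ = 0.885

α₁ = 1 / (1 + [H⁺]/K1 + K2/[H⁺]) = 1 / (1 + 10^-2.35 + 10^-0.90)
   = 1 / (1 + 0.0044668 + 0.12589) = 1/1.1304 = 0.8847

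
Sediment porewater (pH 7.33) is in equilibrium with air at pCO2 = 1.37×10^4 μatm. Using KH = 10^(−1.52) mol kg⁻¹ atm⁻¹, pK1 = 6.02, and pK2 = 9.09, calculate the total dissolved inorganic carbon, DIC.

[CO2*] = KH · pCO2 = 10^(−1.52) × 1.37×10^4×10^-6 = 4.137×10^-4 mol/kg
α₀ = 1/(1 + K1/[H⁺] + K1K2/[H⁺]²) = 1/(1 + 10^+1.31 + 10^-0.45) = 0.04593
DIC = [CO2*]/α₀ = 4.137×10^-4 / 0.04593 = 9.01 mmol/kg

DIC = 9.01 mmol/kg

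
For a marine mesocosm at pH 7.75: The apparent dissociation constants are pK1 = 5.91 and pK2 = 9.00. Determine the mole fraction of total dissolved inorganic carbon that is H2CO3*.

α₀ = 1 / (1 + K1/[H⁺] + K1K2/[H⁺]²) = 1 / (1 + 10^+1.84 + 10^+0.59)
   = 1 / (1 + 69.183 + 3.8905) = 1/74.074 = 0.01350

α₀ = 0.0135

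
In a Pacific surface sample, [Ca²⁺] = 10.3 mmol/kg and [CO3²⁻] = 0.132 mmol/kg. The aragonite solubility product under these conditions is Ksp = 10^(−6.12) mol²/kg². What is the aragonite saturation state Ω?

Ω = 1.79

Ksp = 10^(−6.12) = 7.586×10^-7
Ω = [Ca²⁺][CO3²⁻]/Ksp = (10.3×10^-3)(0.132×10^-3) / 7.586×10^-7 = 1.79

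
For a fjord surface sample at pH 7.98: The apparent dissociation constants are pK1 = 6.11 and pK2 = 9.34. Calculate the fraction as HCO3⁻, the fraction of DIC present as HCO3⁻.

α₁ = 1 / (1 + [H⁺]/K1 + K2/[H⁺]) = 1 / (1 + 10^-1.87 + 10^-1.36)
   = 1 / (1 + 0.013490 + 0.043652) = 1/1.0571 = 0.9459

α₁ = 0.946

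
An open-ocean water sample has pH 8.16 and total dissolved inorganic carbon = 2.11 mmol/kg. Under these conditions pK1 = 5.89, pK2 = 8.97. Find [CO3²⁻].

α₂ = 1 / (1 + [H⁺]/K2 + [H⁺]²/(K1K2)) = 1 / (1 + 10^+0.81 + 10^-1.46)
   = 1 / (1 + 6.4565 + 0.034674) = 1/7.4912 = 0.1335
[CO3²⁻] = α₂ × DIC = 0.1335 × 2.11 = 0.282 mmol/kg

[CO3²⁻] = 0.282 mmol/kg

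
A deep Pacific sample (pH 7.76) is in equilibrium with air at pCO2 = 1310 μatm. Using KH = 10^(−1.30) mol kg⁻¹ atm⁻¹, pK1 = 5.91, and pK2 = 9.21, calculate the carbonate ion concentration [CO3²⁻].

[CO3²⁻] = 0.165 mmol/kg

[CO2*] = KH · pCO2 = 10^(−1.30) × 1310×10^-6 = 6.566×10^-5 mol/kg
α₀ = 1/(1 + K1/[H⁺] + K1K2/[H⁺]²) = 1/(1 + 10^+1.85 + 10^+0.40) = 0.01346
DIC = [CO2*]/α₀ = 6.566×10^-5 / 0.01346 = 4.879 mmol/kg
[CO3²⁻] = α₂·DIC; α₂ = 0.03380, so [CO3²⁻] = 0.03380 × 4.879 = 0.165 mmol/kg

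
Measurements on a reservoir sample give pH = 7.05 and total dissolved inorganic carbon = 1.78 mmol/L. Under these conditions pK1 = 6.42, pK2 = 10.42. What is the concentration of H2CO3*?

[CO2*] = 0.338 mmol/L

α₀ = 1 / (1 + K1/[H⁺] + K1K2/[H⁺]²) = 1 / (1 + 10^+0.63 + 10^-2.74)
   = 1 / (1 + 4.2658 + 0.0018197) = 1/5.2676 = 0.1898
[CO2*] = α₀ × DIC = 0.1898 × 1.78 = 0.338 mmol/L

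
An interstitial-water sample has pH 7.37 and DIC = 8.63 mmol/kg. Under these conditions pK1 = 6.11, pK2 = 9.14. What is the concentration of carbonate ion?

α₂ = 1 / (1 + [H⁺]/K2 + [H⁺]²/(K1K2)) = 1 / (1 + 10^+1.77 + 10^+0.51)
   = 1 / (1 + 58.884 + 3.2359) = 1/63.120 = 0.01584
[CO3²⁻] = α₂ × DIC = 0.01584 × 8.63 = 0.137 mmol/kg

[CO3²⁻] = 0.137 mmol/kg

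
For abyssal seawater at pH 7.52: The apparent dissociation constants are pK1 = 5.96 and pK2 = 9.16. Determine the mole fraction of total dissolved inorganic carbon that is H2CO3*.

α₀ = 0.0262

α₀ = 1 / (1 + K1/[H⁺] + K1K2/[H⁺]²) = 1 / (1 + 10^+1.56 + 10^-0.08)
   = 1 / (1 + 36.308 + 0.83176) = 1/38.140 = 0.02622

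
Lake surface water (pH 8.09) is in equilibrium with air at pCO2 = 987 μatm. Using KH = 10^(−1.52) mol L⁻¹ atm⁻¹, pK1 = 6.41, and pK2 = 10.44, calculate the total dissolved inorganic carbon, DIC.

[CO2*] = KH · pCO2 = 10^(−1.52) × 987×10^-6 = 2.981×10^-5 mol/L
α₀ = 1/(1 + K1/[H⁺] + K1K2/[H⁺]²) = 1/(1 + 10^+1.68 + 10^-0.67) = 0.02038
DIC = [CO2*]/α₀ = 2.981×10^-5 / 0.02038 = 1.46 mmol/L

DIC = 1.46 mmol/L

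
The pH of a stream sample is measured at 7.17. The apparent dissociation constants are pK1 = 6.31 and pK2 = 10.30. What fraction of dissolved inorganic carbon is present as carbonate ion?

α₂ = 0.000651

α₂ = 1 / (1 + [H⁺]/K2 + [H⁺]²/(K1K2)) = 1 / (1 + 10^+3.13 + 10^+2.27)
   = 1 / (1 + 1349.0 + 186.21) = 1/1536.2 = 0.0006510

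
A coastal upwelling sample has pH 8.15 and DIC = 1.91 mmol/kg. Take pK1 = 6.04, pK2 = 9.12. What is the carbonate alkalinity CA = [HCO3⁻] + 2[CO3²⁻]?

CA = [HCO3⁻] + 2[CO3²⁻] = (α₁ + 2α₂)·DIC
At pH 8.15: [H⁺]/K1 = 10^-2.11 = 0.0077625, K2/[H⁺] = 10^-0.97 = 0.10715
α₁ = 1/(1 + 0.0077625 + 0.10715) = 1/1.1149 = 0.8969; α₂ = α₁·K2/[H⁺] = 0.09611
α₁ + 2α₂ = 1.0891
CA = 1.0891 × 1.91 = 2.08 mmol/kg

CA = 2.08 mmol/kg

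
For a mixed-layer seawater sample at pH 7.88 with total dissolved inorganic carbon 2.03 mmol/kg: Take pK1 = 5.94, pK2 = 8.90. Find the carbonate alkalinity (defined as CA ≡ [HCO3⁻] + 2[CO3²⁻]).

CA = 2.18 mmol/kg

CA = [HCO3⁻] + 2[CO3²⁻] = (α₁ + 2α₂)·DIC
At pH 7.88: [H⁺]/K1 = 10^-1.94 = 0.011482, K2/[H⁺] = 10^-1.02 = 0.095499
α₁ = 1/(1 + 0.011482 + 0.095499) = 1/1.1070 = 0.9034; α₂ = α₁·K2/[H⁺] = 0.08627
α₁ + 2α₂ = 1.0759
CA = 1.0759 × 2.03 = 2.18 mmol/kg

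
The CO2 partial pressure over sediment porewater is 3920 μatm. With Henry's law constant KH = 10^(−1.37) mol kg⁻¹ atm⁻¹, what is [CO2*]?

[CO2*] = 167 μmol/kg

KH = 10^(−1.37) = 4.266×10^-2 mol kg⁻¹ atm⁻¹
[CO2*] = KH · pCO2 = 4.266×10^-2 × 3920×10^-6 atm = 1.67×10^-4 mol/kg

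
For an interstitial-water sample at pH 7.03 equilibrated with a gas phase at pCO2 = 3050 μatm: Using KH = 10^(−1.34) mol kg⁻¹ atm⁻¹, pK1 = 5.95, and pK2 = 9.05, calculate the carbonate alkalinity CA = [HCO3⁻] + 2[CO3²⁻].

CA = 1.71 mmol/kg

[CO2*] = KH · pCO2 = 10^(−1.34) × 3050×10^-6 = 1.394×10^-4 mol/kg
α₀ = 1/(1 + K1/[H⁺] + K1K2/[H⁺]²) = 1/(1 + 10^+1.08 + 10^-0.94) = 0.07612
DIC = [CO2*]/α₀ = 1.394×10^-4 / 0.07612 = 1.832 mmol/kg
CA = (α₁ + 2α₂)·DIC = (0.9151 + 2×0.008740) × 1.832 = 1.71 mmol/kg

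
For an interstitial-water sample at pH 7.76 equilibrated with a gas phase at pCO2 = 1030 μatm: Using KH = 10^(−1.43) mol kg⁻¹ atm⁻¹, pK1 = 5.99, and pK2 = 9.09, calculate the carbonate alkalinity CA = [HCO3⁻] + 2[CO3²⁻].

CA = 2.46 mmol/kg

[CO2*] = KH · pCO2 = 10^(−1.43) × 1030×10^-6 = 3.827×10^-5 mol/kg
α₀ = 1/(1 + K1/[H⁺] + K1K2/[H⁺]²) = 1/(1 + 10^+1.77 + 10^+0.44) = 0.01596
DIC = [CO2*]/α₀ = 3.827×10^-5 / 0.01596 = 2.397 mmol/kg
CA = (α₁ + 2α₂)·DIC = (0.9401 + 2×0.04397) × 2.397 = 2.46 mmol/kg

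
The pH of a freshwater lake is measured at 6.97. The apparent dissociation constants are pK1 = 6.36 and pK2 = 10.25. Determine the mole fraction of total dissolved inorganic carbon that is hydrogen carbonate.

α₁ = 1 / (1 + [H⁺]/K1 + K2/[H⁺]) = 1 / (1 + 10^-0.61 + 10^-3.28)
   = 1 / (1 + 0.24547 + 0.00052481) = 1/1.2460 = 0.8026

α₁ = 0.803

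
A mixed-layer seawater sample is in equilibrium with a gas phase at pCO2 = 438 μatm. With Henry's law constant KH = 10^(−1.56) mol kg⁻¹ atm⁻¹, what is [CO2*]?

[CO2*] = 12.1 μmol/kg

KH = 10^(−1.56) = 2.754×10^-2 mol kg⁻¹ atm⁻¹
[CO2*] = KH · pCO2 = 2.754×10^-2 × 438×10^-6 atm = 1.21×10^-5 mol/kg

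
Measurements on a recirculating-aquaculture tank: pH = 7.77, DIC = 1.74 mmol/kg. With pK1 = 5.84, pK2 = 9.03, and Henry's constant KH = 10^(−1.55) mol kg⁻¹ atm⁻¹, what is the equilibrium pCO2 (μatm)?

pCO2 = 680 μatm

α₀ = 1 / (1 + K1/[H⁺] + K1K2/[H⁺]²) = 1 / (1 + 10^+1.93 + 10^+0.67)
   = 1 / (1 + 85.114 + 4.6774) = 1/90.791 = 0.01101
[CO2*] = α₀ × DIC = 0.01101 × 1.74 = 0.01916 mmol/kg = 19.16 μmol/kg
pCO2 = [CO2*]/KH = 1.916×10^-5 / 2.818×10^-2 = 680 μatm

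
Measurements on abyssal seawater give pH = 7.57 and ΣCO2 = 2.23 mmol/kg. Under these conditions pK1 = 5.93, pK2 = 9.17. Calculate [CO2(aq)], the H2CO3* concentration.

[CO2*] = 0.0487 mmol/kg

α₀ = 1 / (1 + K1/[H⁺] + K1K2/[H⁺]²) = 1 / (1 + 10^+1.64 + 10^+0.04)
   = 1 / (1 + 43.652 + 1.0965) = 1/45.748 = 0.02186
[CO2*] = α₀ × DIC = 0.02186 × 2.23 = 0.0487 mmol/kg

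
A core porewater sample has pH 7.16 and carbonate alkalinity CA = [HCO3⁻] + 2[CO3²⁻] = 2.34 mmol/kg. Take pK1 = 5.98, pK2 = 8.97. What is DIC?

CA = [HCO3⁻] + 2[CO3²⁻] = (α₁ + 2α₂)·DIC
At pH 7.16: [H⁺]/K1 = 10^-1.18 = 0.066069, K2/[H⁺] = 10^-1.81 = 0.015488
α₁ = 1/(1 + 0.066069 + 0.015488) = 1/1.0816 = 0.9246; α₂ = α₁·K2/[H⁺] = 0.01432
α₁ + 2α₂ = 0.9532
DIC = CA / (α₁ + 2α₂) = 2.34 / 0.9532 = 2.45 mmol/kg

DIC = 2.45 mmol/kg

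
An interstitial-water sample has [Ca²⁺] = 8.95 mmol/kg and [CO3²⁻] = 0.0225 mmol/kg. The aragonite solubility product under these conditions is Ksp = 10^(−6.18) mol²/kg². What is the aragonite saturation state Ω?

Ksp = 10^(−6.18) = 6.607×10^-7
Ω = [Ca²⁺][CO3²⁻]/Ksp = (8.95×10^-3)(0.0225×10^-3) / 6.607×10^-7 = 0.305

Ω = 0.305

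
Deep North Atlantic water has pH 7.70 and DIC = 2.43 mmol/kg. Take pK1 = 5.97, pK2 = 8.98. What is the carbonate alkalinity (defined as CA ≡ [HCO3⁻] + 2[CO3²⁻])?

CA = 2.51 mmol/kg

CA = [HCO3⁻] + 2[CO3²⁻] = (α₁ + 2α₂)·DIC
At pH 7.70: [H⁺]/K1 = 10^-1.73 = 0.018621, K2/[H⁺] = 10^-1.28 = 0.052481
α₁ = 1/(1 + 0.018621 + 0.052481) = 1/1.0711 = 0.9336; α₂ = α₁·K2/[H⁺] = 0.04900
α₁ + 2α₂ = 1.0316
CA = 1.0316 × 2.43 = 2.51 mmol/kg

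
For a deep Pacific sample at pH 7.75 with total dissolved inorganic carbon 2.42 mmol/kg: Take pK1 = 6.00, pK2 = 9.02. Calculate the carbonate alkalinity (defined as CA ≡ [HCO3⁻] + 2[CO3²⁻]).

CA = [HCO3⁻] + 2[CO3²⁻] = (α₁ + 2α₂)·DIC
At pH 7.75: [H⁺]/K1 = 10^-1.75 = 0.017783, K2/[H⁺] = 10^-1.27 = 0.053703
α₁ = 1/(1 + 0.017783 + 0.053703) = 1/1.0715 = 0.9333; α₂ = α₁·K2/[H⁺] = 0.05012
α₁ + 2α₂ = 1.0335
CA = 1.0335 × 2.42 = 2.50 mmol/kg

CA = 2.50 mmol/kg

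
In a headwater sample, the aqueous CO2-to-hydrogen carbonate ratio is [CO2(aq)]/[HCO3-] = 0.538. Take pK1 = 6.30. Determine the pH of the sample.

pH = 6.57

From K1 = [H⁺][HCO3-]/[CO2(aq)]:  pH = pK1 − log₁₀([CO2(aq)]/[HCO3-])
log₁₀(0.538) = -0.269
pH = 6.30 − (-0.269) = 6.57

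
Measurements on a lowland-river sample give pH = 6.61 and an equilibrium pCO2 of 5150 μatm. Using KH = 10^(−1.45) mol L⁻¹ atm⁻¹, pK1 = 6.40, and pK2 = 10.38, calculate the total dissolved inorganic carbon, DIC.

DIC = 0.479 mmol/L

[CO2*] = KH · pCO2 = 10^(−1.45) × 5150×10^-6 = 1.827×10^-4 mol/L
α₀ = 1/(1 + K1/[H⁺] + K1K2/[H⁺]²) = 1/(1 + 10^+0.21 + 10^-3.56) = 0.3814
DIC = [CO2*]/α₀ = 1.827×10^-4 / 0.3814 = 0.479 mmol/L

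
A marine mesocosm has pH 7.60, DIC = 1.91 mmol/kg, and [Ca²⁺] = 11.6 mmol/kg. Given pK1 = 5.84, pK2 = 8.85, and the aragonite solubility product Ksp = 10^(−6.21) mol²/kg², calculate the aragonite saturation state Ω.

Ω = 1.88

α₂ = 1 / (1 + [H⁺]/K2 + [H⁺]²/(K1K2)) = 1 / (1 + 10^+1.25 + 10^-0.51)
   = 1 / (1 + 17.783 + 0.30903) = 1/19.092 = 0.05238
[CO3²⁻] = α₂ × DIC = 0.05238 × 1.91 = 0.1000 mmol/kg
Ksp = 10^(−6.21) = 6.166×10^-7
Ω = [Ca²⁺][CO3²⁻]/Ksp = (11.6×10^-3)(1.000×10^-4) / 6.166×10^-7 = 1.88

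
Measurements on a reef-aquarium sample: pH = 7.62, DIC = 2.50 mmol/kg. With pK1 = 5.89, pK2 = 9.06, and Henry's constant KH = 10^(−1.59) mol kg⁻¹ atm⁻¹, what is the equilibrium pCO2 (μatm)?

pCO2 = 1720 μatm

α₀ = 1 / (1 + K1/[H⁺] + K1K2/[H⁺]²) = 1 / (1 + 10^+1.73 + 10^+0.29)
   = 1 / (1 + 53.703 + 1.9498) = 1/56.653 = 0.01765
[CO2*] = α₀ × DIC = 0.01765 × 2.50 = 0.04413 mmol/kg
pCO2 = [CO2*]/KH = 4.413×10^-5 / 2.570×10^-2 = 1720 μatm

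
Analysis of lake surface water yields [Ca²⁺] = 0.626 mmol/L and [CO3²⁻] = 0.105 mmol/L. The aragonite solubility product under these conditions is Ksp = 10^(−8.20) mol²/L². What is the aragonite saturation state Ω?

Ksp = 10^(−8.20) = 6.310×10^-9
Ω = [Ca²⁺][CO3²⁻]/Ksp = (0.626×10^-3)(0.105×10^-3) / 6.310×10^-9 = 10.4

Ω = 10.4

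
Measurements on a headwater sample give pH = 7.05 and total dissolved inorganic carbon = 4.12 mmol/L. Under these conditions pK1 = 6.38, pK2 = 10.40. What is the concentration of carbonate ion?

α₂ = 1 / (1 + [H⁺]/K2 + [H⁺]²/(K1K2)) = 1 / (1 + 10^+3.35 + 10^+2.68)
   = 1 / (1 + 2238.7 + 478.63) = 1/2718.4 = 0.0003679
[CO3²⁻] = α₂ × DIC = 0.0003679 × 4.12 = 0.00152 mmol/L = 1.52 μmol/L

[CO3²⁻] = 1.52 μmol/L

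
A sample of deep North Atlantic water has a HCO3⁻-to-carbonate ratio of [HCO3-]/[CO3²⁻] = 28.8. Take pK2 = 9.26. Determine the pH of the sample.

pH = 7.80

From K2 = [H⁺][CO3²⁻]/[HCO3-]:  pH = pK2 − log₁₀([HCO3-]/[CO3²⁻])
log₁₀(28.8) = +1.459
pH = 9.26 − (+1.459) = 7.80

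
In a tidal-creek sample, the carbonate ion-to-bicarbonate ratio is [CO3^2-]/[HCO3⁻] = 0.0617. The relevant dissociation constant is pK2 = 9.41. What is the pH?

pH = 8.20

From K2 = [H⁺][CO3^2-]/[HCO3⁻]:  pH = pK2 + log₁₀([CO3^2-]/[HCO3⁻])
log₁₀(0.0617) = -1.210
pH = 9.41 + (-1.210) = 8.20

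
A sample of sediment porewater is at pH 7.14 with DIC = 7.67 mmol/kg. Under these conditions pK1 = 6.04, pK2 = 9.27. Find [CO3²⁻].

α₂ = 1 / (1 + [H⁺]/K2 + [H⁺]²/(K1K2)) = 1 / (1 + 10^+2.13 + 10^+1.03)
   = 1 / (1 + 134.90 + 10.715) = 1/146.61 = 0.006821
[CO3²⁻] = α₂ × DIC = 0.006821 × 7.67 = 0.0523 mmol/kg

[CO3²⁻] = 0.0523 mmol/kg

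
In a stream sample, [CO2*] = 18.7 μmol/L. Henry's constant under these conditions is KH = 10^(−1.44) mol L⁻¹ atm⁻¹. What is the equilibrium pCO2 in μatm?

pCO2 = 515 μatm

KH = 10^(−1.44) = 3.631×10^-2 mol L⁻¹ atm⁻¹
pCO2 = [CO2*]/KH = 18.7×10^-6 / 3.631×10^-2 = 5.15×10^-4 atm = 515 μatm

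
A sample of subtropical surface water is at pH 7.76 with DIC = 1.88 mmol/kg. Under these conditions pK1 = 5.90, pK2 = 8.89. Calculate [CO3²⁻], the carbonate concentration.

[CO3²⁻] = 0.128 mmol/kg

α₂ = 1 / (1 + [H⁺]/K2 + [H⁺]²/(K1K2)) = 1 / (1 + 10^+1.13 + 10^-0.73)
   = 1 / (1 + 13.490 + 0.18621) = 1/14.676 = 0.06814
[CO3²⁻] = α₂ × DIC = 0.06814 × 1.88 = 0.128 mmol/kg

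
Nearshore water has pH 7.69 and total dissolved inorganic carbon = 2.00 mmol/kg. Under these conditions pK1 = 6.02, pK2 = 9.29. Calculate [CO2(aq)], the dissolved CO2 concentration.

α₀ = 1 / (1 + K1/[H⁺] + K1K2/[H⁺]²) = 1 / (1 + 10^+1.67 + 10^+0.07)
   = 1 / (1 + 46.774 + 1.1749) = 1/48.948 = 0.02043
[CO2*] = α₀ × DIC = 0.02043 × 2.00 = 0.0409 mmol/kg

[CO2*] = 0.0409 mmol/kg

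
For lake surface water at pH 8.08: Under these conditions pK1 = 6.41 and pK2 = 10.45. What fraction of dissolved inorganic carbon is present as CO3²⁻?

α₂ = 1 / (1 + [H⁺]/K2 + [H⁺]²/(K1K2)) = 1 / (1 + 10^+2.37 + 10^+0.70)
   = 1 / (1 + 234.42 + 5.0119) = 1/240.43 = 0.004159

α₂ = 0.00416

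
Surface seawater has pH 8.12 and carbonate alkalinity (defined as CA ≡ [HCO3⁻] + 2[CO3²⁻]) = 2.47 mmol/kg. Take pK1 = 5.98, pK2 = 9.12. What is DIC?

DIC = 2.28 mmol/kg

CA = [HCO3⁻] + 2[CO3²⁻] = (α₁ + 2α₂)·DIC
At pH 8.12: [H⁺]/K1 = 10^-2.14 = 0.0072444, K2/[H⁺] = 10^-1.00 = 0.10000
α₁ = 1/(1 + 0.0072444 + 0.10000) = 1/1.1072 = 0.9031; α₂ = α₁·K2/[H⁺] = 0.09031
α₁ + 2α₂ = 1.0838
DIC = CA / (α₁ + 2α₂) = 2.47 / 1.0838 = 2.28 mmol/kg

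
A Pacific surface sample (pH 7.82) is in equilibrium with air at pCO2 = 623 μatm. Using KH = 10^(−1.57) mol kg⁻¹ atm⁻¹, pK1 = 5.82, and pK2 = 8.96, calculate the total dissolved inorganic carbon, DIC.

[CO2*] = KH · pCO2 = 10^(−1.57) × 623×10^-6 = 1.677×10^-5 mol/kg
α₀ = 1/(1 + K1/[H⁺] + K1K2/[H⁺]²) = 1/(1 + 10^+2.00 + 10^+0.86) = 0.009238
DIC = [CO2*]/α₀ = 1.677×10^-5 / 0.009238 = 1.82 mmol/kg

DIC = 1.82 mmol/kg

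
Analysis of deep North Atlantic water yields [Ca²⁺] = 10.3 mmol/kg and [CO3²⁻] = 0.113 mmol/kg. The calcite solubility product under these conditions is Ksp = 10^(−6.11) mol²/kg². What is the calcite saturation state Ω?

Ksp = 10^(−6.11) = 7.762×10^-7
Ω = [Ca²⁺][CO3²⁻]/Ksp = (10.3×10^-3)(0.113×10^-3) / 7.762×10^-7 = 1.50

Ω = 1.50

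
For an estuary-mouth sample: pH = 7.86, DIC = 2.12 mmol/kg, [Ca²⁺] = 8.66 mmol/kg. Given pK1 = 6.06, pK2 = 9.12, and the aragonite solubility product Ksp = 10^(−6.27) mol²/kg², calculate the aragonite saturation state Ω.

α₂ = 1 / (1 + [H⁺]/K2 + [H⁺]²/(K1K2)) = 1 / (1 + 10^+1.26 + 10^-0.54)
   = 1 / (1 + 18.197 + 0.28840) = 1/19.485 = 0.05132
[CO3²⁻] = α₂ × DIC = 0.05132 × 2.12 = 0.1088 mmol/kg
Ksp = 10^(−6.27) = 5.370×10^-7
Ω = [Ca²⁺][CO3²⁻]/Ksp = (8.66×10^-3)(1.088×10^-4) / 5.370×10^-7 = 1.75

Ω = 1.75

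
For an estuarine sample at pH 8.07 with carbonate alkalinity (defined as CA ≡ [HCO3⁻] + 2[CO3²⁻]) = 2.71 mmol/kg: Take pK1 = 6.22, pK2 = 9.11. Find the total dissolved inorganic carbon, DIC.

CA = [HCO3⁻] + 2[CO3²⁻] = (α₁ + 2α₂)·DIC
At pH 8.07: [H⁺]/K1 = 10^-1.85 = 0.014125, K2/[H⁺] = 10^-1.04 = 0.091201
α₁ = 1/(1 + 0.014125 + 0.091201) = 1/1.1053 = 0.9047; α₂ = α₁·K2/[H⁺] = 0.08251
α₁ + 2α₂ = 1.0697
DIC = CA / (α₁ + 2α₂) = 2.71 / 1.0697 = 2.53 mmol/kg

DIC = 2.53 mmol/kg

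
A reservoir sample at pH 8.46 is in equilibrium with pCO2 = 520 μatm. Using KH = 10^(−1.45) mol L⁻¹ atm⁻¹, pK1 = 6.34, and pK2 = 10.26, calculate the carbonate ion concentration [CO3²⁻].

[CO2*] = KH · pCO2 = 10^(−1.45) × 520×10^-6 = 1.845×10^-5 mol/L
α₀ = 1/(1 + K1/[H⁺] + K1K2/[H⁺]²) = 1/(1 + 10^+2.12 + 10^+0.32) = 0.007412
DIC = [CO2*]/α₀ = 1.845×10^-5 / 0.007412 = 2.489 mmol/L
[CO3²⁻] = α₂·DIC; α₂ = 0.01549, so [CO3²⁻] = 0.01549 × 2.489 = 0.0385 mmol/L

[CO3²⁻] = 0.0385 mmol/L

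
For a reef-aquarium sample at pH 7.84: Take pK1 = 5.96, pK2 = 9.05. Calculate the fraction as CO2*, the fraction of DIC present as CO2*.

α₀ = 0.0123

α₀ = 1 / (1 + K1/[H⁺] + K1K2/[H⁺]²) = 1 / (1 + 10^+1.88 + 10^+0.67)
   = 1 / (1 + 75.858 + 4.6774) = 1/81.535 = 0.01226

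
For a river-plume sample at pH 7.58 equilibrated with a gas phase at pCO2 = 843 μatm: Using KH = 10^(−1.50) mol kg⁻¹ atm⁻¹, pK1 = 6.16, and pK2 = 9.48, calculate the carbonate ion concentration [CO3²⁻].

[CO3²⁻] = 8.83 μmol/kg

[CO2*] = KH · pCO2 = 10^(−1.50) × 843×10^-6 = 2.666×10^-5 mol/kg
α₀ = 1/(1 + K1/[H⁺] + K1K2/[H⁺]²) = 1/(1 + 10^+1.42 + 10^-0.48) = 0.03619
DIC = [CO2*]/α₀ = 2.666×10^-5 / 0.03619 = 0.7367 mmol/kg
[CO3²⁻] = α₂·DIC; α₂ = 0.01198, so [CO3²⁻] = 0.01198 × 0.7367 = 0.00883 mmol/kg = 8.83 μmol/kg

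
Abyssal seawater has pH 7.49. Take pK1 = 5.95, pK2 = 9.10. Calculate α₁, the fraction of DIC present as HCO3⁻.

α₁ = 1 / (1 + [H⁺]/K1 + K2/[H⁺]) = 1 / (1 + 10^-1.54 + 10^-1.61)
   = 1 / (1 + 0.028840 + 0.024547) = 1/1.0534 = 0.9493

α₁ = 0.949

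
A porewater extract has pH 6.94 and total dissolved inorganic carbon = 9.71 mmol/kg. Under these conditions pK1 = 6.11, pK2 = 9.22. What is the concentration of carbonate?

α₂ = 1 / (1 + [H⁺]/K2 + [H⁺]²/(K1K2)) = 1 / (1 + 10^+2.28 + 10^+1.45)
   = 1 / (1 + 190.55 + 28.184) = 1/219.73 = 0.004551
[CO3²⁻] = α₂ × DIC = 0.004551 × 9.71 = 0.0442 mmol/kg

[CO3²⁻] = 0.0442 mmol/kg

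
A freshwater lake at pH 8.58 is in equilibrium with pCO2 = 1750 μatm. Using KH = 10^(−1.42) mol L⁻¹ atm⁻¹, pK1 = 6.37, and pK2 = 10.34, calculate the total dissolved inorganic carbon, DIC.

[CO2*] = KH · pCO2 = 10^(−1.42) × 1750×10^-6 = 6.653×10^-5 mol/L
α₀ = 1/(1 + K1/[H⁺] + K1K2/[H⁺]²) = 1/(1 + 10^+2.21 + 10^+0.45) = 0.006024
DIC = [CO2*]/α₀ = 6.653×10^-5 / 0.006024 = 11.0 mmol/L

DIC = 11.0 mmol/L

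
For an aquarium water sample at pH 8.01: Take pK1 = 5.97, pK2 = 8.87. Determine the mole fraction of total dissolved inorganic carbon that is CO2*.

α₀ = 0.00795

α₀ = 1 / (1 + K1/[H⁺] + K1K2/[H⁺]²) = 1 / (1 + 10^+2.04 + 10^+1.18)
   = 1 / (1 + 109.65 + 15.136) = 1/125.78 = 0.007950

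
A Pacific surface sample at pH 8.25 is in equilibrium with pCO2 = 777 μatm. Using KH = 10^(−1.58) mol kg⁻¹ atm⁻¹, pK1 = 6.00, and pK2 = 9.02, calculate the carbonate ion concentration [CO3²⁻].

[CO2*] = KH · pCO2 = 10^(−1.58) × 777×10^-6 = 2.044×10^-5 mol/kg
α₀ = 1/(1 + K1/[H⁺] + K1K2/[H⁺]²) = 1/(1 + 10^+2.25 + 10^+1.48) = 0.004784
DIC = [CO2*]/α₀ = 2.044×10^-5 / 0.004784 = 4.272 mmol/kg
[CO3²⁻] = α₂·DIC; α₂ = 0.1445, so [CO3²⁻] = 0.1445 × 4.272 = 0.617 mmol/kg

[CO3²⁻] = 0.617 mmol/kg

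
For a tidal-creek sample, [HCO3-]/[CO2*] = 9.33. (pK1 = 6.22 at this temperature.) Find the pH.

From K1 = [H⁺][HCO3-]/[CO2*]:  pH = pK1 + log₁₀([HCO3-]/[CO2*])
log₁₀(9.33) = +0.970
pH = 6.22 + (+0.970) = 7.19

pH = 7.19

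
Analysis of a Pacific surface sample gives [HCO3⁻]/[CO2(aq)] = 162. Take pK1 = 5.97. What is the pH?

From K1 = [H⁺][HCO3⁻]/[CO2(aq)]:  pH = pK1 + log₁₀([HCO3⁻]/[CO2(aq)])
log₁₀(162) = +2.210
pH = 5.97 + (+2.210) = 8.18

pH = 8.18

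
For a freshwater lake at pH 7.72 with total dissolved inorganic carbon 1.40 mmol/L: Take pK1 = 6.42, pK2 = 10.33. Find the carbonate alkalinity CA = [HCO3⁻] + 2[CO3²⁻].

CA = [HCO3⁻] + 2[CO3²⁻] = (α₁ + 2α₂)·DIC
At pH 7.72: [H⁺]/K1 = 10^-1.30 = 0.050119, K2/[H⁺] = 10^-2.61 = 0.0024547
α₁ = 1/(1 + 0.050119 + 0.0024547) = 1/1.0526 = 0.9501; α₂ = α₁·K2/[H⁺] = 0.002332
α₁ + 2α₂ = 0.9547
CA = 0.9547 × 1.40 = 1.34 mmol/L

CA = 1.34 mmol/L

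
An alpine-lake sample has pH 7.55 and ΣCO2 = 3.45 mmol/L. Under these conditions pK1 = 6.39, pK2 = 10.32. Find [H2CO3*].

α₀ = 1 / (1 + K1/[H⁺] + K1K2/[H⁺]²) = 1 / (1 + 10^+1.16 + 10^-1.61)
   = 1 / (1 + 14.454 + 0.024547) = 1/15.479 = 0.06460
[CO2*] = α₀ × DIC = 0.06460 × 3.45 = 0.223 mmol/L

[CO2*] = 0.223 mmol/L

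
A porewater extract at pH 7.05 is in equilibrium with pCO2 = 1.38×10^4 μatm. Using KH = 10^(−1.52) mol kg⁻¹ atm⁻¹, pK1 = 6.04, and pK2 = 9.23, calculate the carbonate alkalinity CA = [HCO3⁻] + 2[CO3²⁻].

[CO2*] = KH · pCO2 = 10^(−1.52) × 1.38×10^4×10^-6 = 4.168×10^-4 mol/kg
α₀ = 1/(1 + K1/[H⁺] + K1K2/[H⁺]²) = 1/(1 + 10^+1.01 + 10^-1.17) = 0.08849
DIC = [CO2*]/α₀ = 4.168×10^-4 / 0.08849 = 4.710 mmol/kg
CA = (α₁ + 2α₂)·DIC = (0.9055 + 2×0.005983) × 4.710 = 4.32 mmol/kg

CA = 4.32 mmol/kg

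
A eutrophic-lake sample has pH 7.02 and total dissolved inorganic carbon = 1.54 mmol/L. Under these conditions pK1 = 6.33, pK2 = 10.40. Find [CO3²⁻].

α₂ = 1 / (1 + [H⁺]/K2 + [H⁺]²/(K1K2)) = 1 / (1 + 10^+3.38 + 10^+2.69)
   = 1 / (1 + 2398.8 + 489.78) = 1/2889.6 = 0.0003461
[CO3²⁻] = α₂ × DIC = 0.0003461 × 1.54 = 0.000533 mmol/L = 0.533 μmol/L

[CO3²⁻] = 0.533 μmol/L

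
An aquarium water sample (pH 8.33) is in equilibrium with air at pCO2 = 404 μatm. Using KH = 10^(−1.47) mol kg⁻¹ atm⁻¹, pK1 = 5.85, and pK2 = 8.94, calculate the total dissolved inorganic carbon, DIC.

DIC = 5.16 mmol/kg

[CO2*] = KH · pCO2 = 10^(−1.47) × 404×10^-6 = 1.369×10^-5 mol/kg
α₀ = 1/(1 + K1/[H⁺] + K1K2/[H⁺]²) = 1/(1 + 10^+2.48 + 10^+1.87) = 0.002652
DIC = [CO2*]/α₀ = 1.369×10^-5 / 0.002652 = 5.16 mmol/kg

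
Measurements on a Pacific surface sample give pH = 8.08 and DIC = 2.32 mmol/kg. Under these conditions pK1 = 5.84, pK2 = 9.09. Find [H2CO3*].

[CO2*] = 12.1 μmol/kg

α₀ = 1 / (1 + K1/[H⁺] + K1K2/[H⁺]²) = 1 / (1 + 10^+2.24 + 10^+1.23)
   = 1 / (1 + 173.78 + 16.982) = 1/191.76 = 0.005215
[CO2*] = α₀ × DIC = 0.005215 × 2.32 = 0.0121 mmol/kg = 12.1 μmol/kg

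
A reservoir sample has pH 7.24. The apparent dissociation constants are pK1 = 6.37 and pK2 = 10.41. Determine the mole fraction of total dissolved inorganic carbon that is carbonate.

α₂ = 1 / (1 + [H⁺]/K2 + [H⁺]²/(K1K2)) = 1 / (1 + 10^+3.17 + 10^+2.30)
   = 1 / (1 + 1479.1 + 199.53) = 1/1679.6 = 0.0005954

α₂ = 0.000595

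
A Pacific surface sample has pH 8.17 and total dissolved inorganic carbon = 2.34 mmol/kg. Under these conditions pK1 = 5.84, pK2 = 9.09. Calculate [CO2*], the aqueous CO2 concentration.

[CO2*] = 9.73 μmol/kg

α₀ = 1 / (1 + K1/[H⁺] + K1K2/[H⁺]²) = 1 / (1 + 10^+2.33 + 10^+1.41)
   = 1 / (1 + 213.80 + 25.704) = 1/240.50 = 0.004158
[CO2*] = α₀ × DIC = 0.004158 × 2.34 = 0.00973 mmol/kg = 9.73 μmol/kg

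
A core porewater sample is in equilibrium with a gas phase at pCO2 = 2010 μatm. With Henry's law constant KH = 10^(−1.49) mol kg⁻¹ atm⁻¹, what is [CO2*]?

[CO2*] = 65.0 μmol/kg

KH = 10^(−1.49) = 3.236×10^-2 mol kg⁻¹ atm⁻¹
[CO2*] = KH · pCO2 = 3.236×10^-2 × 2010×10^-6 atm = 6.50×10^-5 mol/kg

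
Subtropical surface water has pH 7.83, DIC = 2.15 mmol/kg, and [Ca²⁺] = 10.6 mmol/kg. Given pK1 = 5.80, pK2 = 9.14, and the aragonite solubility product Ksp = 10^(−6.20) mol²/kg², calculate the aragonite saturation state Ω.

α₂ = 1 / (1 + [H⁺]/K2 + [H⁺]²/(K1K2)) = 1 / (1 + 10^+1.31 + 10^-0.72)
   = 1 / (1 + 20.417 + 0.19055) = 1/21.608 = 0.04628
[CO3²⁻] = α₂ × DIC = 0.04628 × 2.15 = 0.09950 mmol/kg
Ksp = 10^(−6.20) = 6.310×10^-7
Ω = [Ca²⁺][CO3²⁻]/Ksp = (10.6×10^-3)(9.950×10^-5) / 6.310×10^-7 = 1.67

Ω = 1.67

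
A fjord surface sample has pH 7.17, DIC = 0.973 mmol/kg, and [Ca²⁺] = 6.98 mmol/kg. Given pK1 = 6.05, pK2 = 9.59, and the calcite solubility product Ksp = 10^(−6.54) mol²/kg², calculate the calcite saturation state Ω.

Ω = 0.0829

α₂ = 1 / (1 + [H⁺]/K2 + [H⁺]²/(K1K2)) = 1 / (1 + 10^+2.42 + 10^+1.30)
   = 1 / (1 + 263.03 + 19.953) = 1/283.98 = 0.003521
[CO3²⁻] = α₂ × DIC = 0.003521 × 0.973 = 0.003426 mmol/kg = 3.426 μmol/kg
Ksp = 10^(−6.54) = 2.884×10^-7
Ω = [Ca²⁺][CO3²⁻]/Ksp = (6.98×10^-3)(3.426×10^-6) / 2.884×10^-7 = 0.0829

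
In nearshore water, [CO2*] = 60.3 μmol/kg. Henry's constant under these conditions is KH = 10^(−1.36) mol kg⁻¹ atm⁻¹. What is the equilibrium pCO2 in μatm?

pCO2 = 1380 μatm

KH = 10^(−1.36) = 4.365×10^-2 mol kg⁻¹ atm⁻¹
pCO2 = [CO2*]/KH = 60.3×10^-6 / 4.365×10^-2 = 1.38×10^-3 atm = 1380 μatm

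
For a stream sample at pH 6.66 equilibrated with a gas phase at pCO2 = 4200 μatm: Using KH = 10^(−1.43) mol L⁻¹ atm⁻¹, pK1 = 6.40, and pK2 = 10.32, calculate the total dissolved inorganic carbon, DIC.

DIC = 0.440 mmol/L

[CO2*] = KH · pCO2 = 10^(−1.43) × 4200×10^-6 = 1.560×10^-4 mol/L
α₀ = 1/(1 + K1/[H⁺] + K1K2/[H⁺]²) = 1/(1 + 10^+0.26 + 10^-3.40) = 0.3546
DIC = [CO2*]/α₀ = 1.560×10^-4 / 0.3546 = 0.440 mmol/L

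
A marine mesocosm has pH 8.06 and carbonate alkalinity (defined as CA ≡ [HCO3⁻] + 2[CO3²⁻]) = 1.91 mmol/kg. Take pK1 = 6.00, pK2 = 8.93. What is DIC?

DIC = 1.72 mmol/kg

CA = [HCO3⁻] + 2[CO3²⁻] = (α₁ + 2α₂)·DIC
At pH 8.06: [H⁺]/K1 = 10^-2.06 = 0.0087096, K2/[H⁺] = 10^-0.87 = 0.13490
α₁ = 1/(1 + 0.0087096 + 0.13490) = 1/1.1436 = 0.8744; α₂ = α₁·K2/[H⁺] = 0.1180
α₁ + 2α₂ = 1.1103
DIC = CA / (α₁ + 2α₂) = 1.91 / 1.1103 = 1.72 mmol/kg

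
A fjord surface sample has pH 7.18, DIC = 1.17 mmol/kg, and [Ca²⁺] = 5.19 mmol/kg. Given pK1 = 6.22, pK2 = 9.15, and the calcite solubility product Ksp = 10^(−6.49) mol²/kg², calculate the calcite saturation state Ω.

Ω = 0.179

α₂ = 1 / (1 + [H⁺]/K2 + [H⁺]²/(K1K2)) = 1 / (1 + 10^+1.97 + 10^+1.01)
   = 1 / (1 + 93.325 + 10.233) = 1/104.56 = 0.009564
[CO3²⁻] = α₂ × DIC = 0.009564 × 1.17 = 0.01119 mmol/kg = 11.19 μmol/kg
Ksp = 10^(−6.49) = 3.236×10^-7
Ω = [Ca²⁺][CO3²⁻]/Ksp = (5.19×10^-3)(1.119×10^-5) / 3.236×10^-7 = 0.179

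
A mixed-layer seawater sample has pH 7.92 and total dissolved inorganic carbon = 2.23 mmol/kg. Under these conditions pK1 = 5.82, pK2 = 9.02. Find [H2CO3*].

α₀ = 1 / (1 + K1/[H⁺] + K1K2/[H⁺]²) = 1 / (1 + 10^+2.10 + 10^+1.00)
   = 1 / (1 + 125.89 + 10.000) = 1/136.89 = 0.007305
[CO2*] = α₀ × DIC = 0.007305 × 2.23 = 0.0163 mmol/kg = 16.3 μmol/kg

[CO2*] = 16.3 μmol/kg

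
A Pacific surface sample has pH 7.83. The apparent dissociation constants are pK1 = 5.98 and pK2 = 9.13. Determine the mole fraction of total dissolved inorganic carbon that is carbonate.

α₂ = 0.0471

α₂ = 1 / (1 + [H⁺]/K2 + [H⁺]²/(K1K2)) = 1 / (1 + 10^+1.30 + 10^-0.55)
   = 1 / (1 + 19.953 + 0.28184) = 1/21.234 = 0.04709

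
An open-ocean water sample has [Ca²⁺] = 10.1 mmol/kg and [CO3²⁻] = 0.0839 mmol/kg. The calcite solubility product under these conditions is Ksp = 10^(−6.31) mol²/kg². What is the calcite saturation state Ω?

Ksp = 10^(−6.31) = 4.898×10^-7
Ω = [Ca²⁺][CO3²⁻]/Ksp = (10.1×10^-3)(0.0839×10^-3) / 4.898×10^-7 = 1.73

Ω = 1.73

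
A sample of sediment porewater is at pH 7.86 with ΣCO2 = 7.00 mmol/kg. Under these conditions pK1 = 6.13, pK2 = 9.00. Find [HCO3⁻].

α₁ = 1 / (1 + [H⁺]/K1 + K2/[H⁺]) = 1 / (1 + 10^-1.73 + 10^-1.14)
   = 1 / (1 + 0.018621 + 0.072444) = 1/1.0911 = 0.9165
[HCO3⁻] = α₁ × DIC = 0.9165 × 7.00 = 6.42 mmol/kg

[HCO3⁻] = 6.42 mmol/kg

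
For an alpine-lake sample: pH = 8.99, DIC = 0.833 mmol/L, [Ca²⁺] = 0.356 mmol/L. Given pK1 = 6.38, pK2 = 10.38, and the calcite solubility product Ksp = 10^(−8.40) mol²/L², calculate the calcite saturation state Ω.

α₂ = 1 / (1 + [H⁺]/K2 + [H⁺]²/(K1K2)) = 1 / (1 + 10^+1.39 + 10^-1.22)
   = 1 / (1 + 24.547 + 0.060256) = 1/25.607 = 0.03905
[CO3²⁻] = α₂ × DIC = 0.03905 × 0.833 = 0.03253 mmol/L
Ksp = 10^(−8.40) = 3.981×10^-9
Ω = [Ca²⁺][CO3²⁻]/Ksp = (0.356×10^-3)(3.253×10^-5) / 3.981×10^-9 = 2.91

Ω = 2.91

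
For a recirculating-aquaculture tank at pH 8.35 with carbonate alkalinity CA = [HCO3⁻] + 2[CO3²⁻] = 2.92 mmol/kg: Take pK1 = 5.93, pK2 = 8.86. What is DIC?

DIC = 2.37 mmol/kg

CA = [HCO3⁻] + 2[CO3²⁻] = (α₁ + 2α₂)·DIC
At pH 8.35: [H⁺]/K1 = 10^-2.42 = 0.0038019, K2/[H⁺] = 10^-0.51 = 0.30903
α₁ = 1/(1 + 0.0038019 + 0.30903) = 1/1.3128 = 0.7617; α₂ = α₁·K2/[H⁺] = 0.2354
α₁ + 2α₂ = 1.2325
DIC = CA / (α₁ + 2α₂) = 2.92 / 1.2325 = 2.37 mmol/kg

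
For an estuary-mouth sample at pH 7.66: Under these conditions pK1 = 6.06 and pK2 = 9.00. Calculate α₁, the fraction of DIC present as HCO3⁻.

α₁ = 0.934

α₁ = 1 / (1 + [H⁺]/K1 + K2/[H⁺]) = 1 / (1 + 10^-1.60 + 10^-1.34)
   = 1 / (1 + 0.025119 + 0.045709) = 1/1.0708 = 0.9339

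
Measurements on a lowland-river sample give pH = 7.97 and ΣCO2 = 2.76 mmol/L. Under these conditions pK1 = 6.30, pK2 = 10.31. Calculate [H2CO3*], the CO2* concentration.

[CO2*] = 0.0575 mmol/L

α₀ = 1 / (1 + K1/[H⁺] + K1K2/[H⁺]²) = 1 / (1 + 10^+1.67 + 10^-0.67)
   = 1 / (1 + 46.774 + 0.21380) = 1/47.987 = 0.02084
[CO2*] = α₀ × DIC = 0.02084 × 2.76 = 0.0575 mmol/L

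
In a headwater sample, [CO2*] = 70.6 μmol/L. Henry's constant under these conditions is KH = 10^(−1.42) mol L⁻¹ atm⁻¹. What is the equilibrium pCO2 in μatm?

KH = 10^(−1.42) = 3.802×10^-2 mol L⁻¹ atm⁻¹
pCO2 = [CO2*]/KH = 70.6×10^-6 / 3.802×10^-2 = 1.86×10^-3 atm = 1860 μatm

pCO2 = 1860 μatm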